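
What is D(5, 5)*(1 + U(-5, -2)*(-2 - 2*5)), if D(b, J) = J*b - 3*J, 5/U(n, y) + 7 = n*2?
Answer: 770/17 ≈ 45.294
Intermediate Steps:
U(n, y) = 5/(-7 + 2*n) (U(n, y) = 5/(-7 + n*2) = 5/(-7 + 2*n))
D(b, J) = -3*J + J*b
D(5, 5)*(1 + U(-5, -2)*(-2 - 2*5)) = (5*(-3 + 5))*(1 + (5/(-7 + 2*(-5)))*(-2 - 2*5)) = (5*2)*(1 + (5/(-7 - 10))*(-2 - 10)) = 10*(1 + (5/(-17))*(-12)) = 10*(1 + (5*(-1/17))*(-12)) = 10*(1 - 5/17*(-12)) = 10*(1 + 60/17) = 10*(77/17) = 770/17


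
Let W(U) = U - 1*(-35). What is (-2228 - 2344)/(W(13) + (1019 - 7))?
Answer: -1143/265 ≈ -4.3132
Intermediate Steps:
W(U) = 35 + U (W(U) = U + 35 = 35 + U)
(-2228 - 2344)/(W(13) + (1019 - 7)) = (-2228 - 2344)/((35 + 13) + (1019 - 7)) = -4572/(48 + 1012) = -4572/1060 = -4572*1/1060 = -1143/265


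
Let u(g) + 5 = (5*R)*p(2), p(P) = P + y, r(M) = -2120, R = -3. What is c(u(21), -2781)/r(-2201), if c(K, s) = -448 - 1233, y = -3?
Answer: 1681/2120 ≈ 0.79292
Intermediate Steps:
p(P) = -3 + P (p(P) = P - 3 = -3 + P)
u(g) = 10 (u(g) = -5 + (5*(-3))*(-3 + 2) = -5 - 15*(-1) = -5 + 15 = 10)
c(K, s) = -1681
c(u(21), -2781)/r(-2201) = -1681/(-2120) = -1681*(-1/2120) = 1681/2120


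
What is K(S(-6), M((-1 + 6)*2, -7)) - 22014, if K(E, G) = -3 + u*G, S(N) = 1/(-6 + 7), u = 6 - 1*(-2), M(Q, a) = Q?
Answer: -21937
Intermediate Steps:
u = 8 (u = 6 + 2 = 8)
S(N) = 1 (S(N) = 1/1 = 1)
K(E, G) = -3 + 8*G
K(S(-6), M((-1 + 6)*2, -7)) - 22014 = (-3 + 8*((-1 + 6)*2)) - 22014 = (-3 + 8*(5*2)) - 22014 = (-3 + 8*10) - 22014 = (-3 + 80) - 22014 = 77 - 22014 = -21937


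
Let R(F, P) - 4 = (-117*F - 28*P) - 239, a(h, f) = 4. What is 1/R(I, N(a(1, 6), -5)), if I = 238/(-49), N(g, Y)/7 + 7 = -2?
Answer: 7/14681 ≈ 0.00047681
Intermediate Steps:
N(g, Y) = -63 (N(g, Y) = -49 + 7*(-2) = -49 - 14 = -63)
I = -34/7 (I = 238*(-1/49) = -34/7 ≈ -4.8571)
R(F, P) = -235 - 117*F - 28*P (R(F, P) = 4 + ((-117*F - 28*P) - 239) = 4 + (-239 - 117*F - 28*P) = -235 - 117*F - 28*P)
1/R(I, N(a(1, 6), -5)) = 1/(-235 - 117*(-34/7) - 28*(-63)) = 1/(-235 + 3978/7 + 1764) = 1/(14681/7) = 7/14681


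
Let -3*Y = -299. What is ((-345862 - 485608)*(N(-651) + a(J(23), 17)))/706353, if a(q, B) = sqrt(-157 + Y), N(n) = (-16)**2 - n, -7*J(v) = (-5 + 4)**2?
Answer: -754143290/706353 - 1662940*I*sqrt(129)/2119059 ≈ -1067.7 - 8.9131*I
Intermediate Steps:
Y = 299/3 (Y = -1/3*(-299) = 299/3 ≈ 99.667)
J(v) = -1/7 (J(v) = -(-5 + 4)**2/7 = -1/7*(-1)**2 = -1/7*1 = -1/7)
N(n) = 256 - n
a(q, B) = 2*I*sqrt(129)/3 (a(q, B) = sqrt(-157 + 299/3) = sqrt(-172/3) = 2*I*sqrt(129)/3)
((-345862 - 485608)*(N(-651) + a(J(23), 17)))/706353 = ((-345862 - 485608)*((256 - 1*(-651)) + 2*I*sqrt(129)/3))/706353 = -831470*((256 + 651) + 2*I*sqrt(129)/3)*(1/706353) = -831470*(907 + 2*I*sqrt(129)/3)*(1/706353) = (-754143290 - 1662940*I*sqrt(129)/3)*(1/706353) = -754143290/706353 - 1662940*I*sqrt(129)/2119059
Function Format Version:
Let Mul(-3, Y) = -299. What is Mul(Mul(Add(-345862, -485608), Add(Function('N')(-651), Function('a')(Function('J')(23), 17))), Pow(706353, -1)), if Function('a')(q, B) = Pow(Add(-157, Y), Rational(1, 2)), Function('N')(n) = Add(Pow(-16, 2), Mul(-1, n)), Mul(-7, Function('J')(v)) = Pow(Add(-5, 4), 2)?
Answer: Add(Rational(-754143290, 706353), Mul(Rational(-1662940, 2119059), I, Pow(129, Rational(1, 2)))) ≈ Add(-1067.7, Mul(-8.9131, I))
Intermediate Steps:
Y = Rational(299, 3) (Y = Mul(Rational(-1, 3), -299) = Rational(299, 3) ≈ 99.667)
Function('J')(v) = Rational(-1, 7) (Function('J')(v) = Mul(Rational(-1, 7), Pow(Add(-5, 4), 2)) = Mul(Rational(-1, 7), Pow(-1, 2)) = Mul(Rational(-1, 7), 1) = Rational(-1, 7))
Function('N')(n) = Add(256, Mul(-1, n))
Function('a')(q, B) = Mul(Rational(2, 3), I, Pow(129, Rational(1, 2))) (Function('a')(q, B) = Pow(Add(-157, Rational(299, 3)), Rational(1, 2)) = Pow(Rational(-172, 3), Rational(1, 2)) = Mul(Rational(2, 3), I, Pow(129, Rational(1, 2))))
Mul(Mul(Add(-345862, -485608), Add(Function('N')(-651), Function('a')(Function('J')(23), 17))), Pow(706353, -1)) = Mul(Mul(Add(-345862, -485608), Add(Add(256, Mul(-1, -651)), Mul(Rational(2, 3), I, Pow(129, Rational(1, 2))))), Pow(706353, -1)) = Mul(Mul(-831470, Add(Add(256, 651), Mul(Rational(2, 3), I, Pow(129, Rational(1, 2))))), Rational(1, 706353)) = Mul(Mul(-831470, Add(907, Mul(Rational(2, 3), I, Pow(129, Rational(1, 2))))), Rational(1, 706353)) = Mul(Add(-754143290, Mul(Rational(-1662940, 3), I, Pow(129, Rational(1, 2)))), Rational(1, 706353)) = Add(Rational(-754143290, 706353), Mul(Rational(-1662940, 2119059), I, Pow(129, Rational(1, 2))))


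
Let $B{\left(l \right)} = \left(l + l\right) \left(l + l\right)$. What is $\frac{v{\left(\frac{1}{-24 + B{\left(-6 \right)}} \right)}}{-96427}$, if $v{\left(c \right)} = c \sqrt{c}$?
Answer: $- \frac{\sqrt{30}}{694274400} \approx -7.8891 \cdot 10^{-9}$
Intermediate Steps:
$B{\left(l \right)} = 4 l^{2}$ ($B{\left(l \right)} = 2 l 2 l = 4 l^{2}$)
$v{\left(c \right)} = c^{\frac{3}{2}}$
$\frac{v{\left(\frac{1}{-24 + B{\left(-6 \right)}} \right)}}{-96427} = \frac{\left(\frac{1}{-24 + 4 \left(-6\right)^{2}}\right)^{\frac{3}{2}}}{-96427} = \left(\frac{1}{-24 + 4 \cdot 36}\right)^{\frac{3}{2}} \left(- \frac{1}{96427}\right) = \left(\frac{1}{-24 + 144}\right)^{\frac{3}{2}} \left(- \frac{1}{96427}\right) = \left(\frac{1}{120}\right)^{\frac{3}{2}} \left(- \frac{1}{96427}\right) = \frac{\sqrt{30}}{7200} \left(- \frac{1}{96427}\right) = - \frac{\sqrt{30}}{694274400}$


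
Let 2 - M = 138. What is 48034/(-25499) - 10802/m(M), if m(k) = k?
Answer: 134453787/1733932 ≈ 77.543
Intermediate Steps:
M = -136 (M = 2 - 1*138 = 2 - 138 = -136)
48034/(-25499) - 10802/m(M) = 48034/(-25499) - 10802/(-136) = 48034*(-1/25499) - 10802*(-1/136) = -48034/25499 + 5401/68 = 134453787/1733932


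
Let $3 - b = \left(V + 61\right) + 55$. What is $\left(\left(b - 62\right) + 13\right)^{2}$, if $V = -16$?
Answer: $21316$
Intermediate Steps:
$b = -97$ ($b = 3 - \left(\left(-16 + 61\right) + 55\right) = 3 - \left(45 + 55\right) = 3 - 100 = -97$)
$\left(\left(b - 62\right) + 13\right)^{2} = \left(\left(-97 - 62\right) + 13\right)^{2} = \left(-159 + 13\right)^{2} = \left(-146\right)^{2} = 21316$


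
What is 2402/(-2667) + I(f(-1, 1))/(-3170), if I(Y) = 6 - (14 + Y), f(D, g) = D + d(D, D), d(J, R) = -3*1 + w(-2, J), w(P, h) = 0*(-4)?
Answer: -3801836/4227195 ≈ -0.89938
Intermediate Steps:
w(P, h) = 0
d(J, R) = -3 (d(J, R) = -3*1 + 0 = -3 + 0 = -3)
f(D, g) = -3 + D (f(D, g) = D - 3 = -3 + D)
I(Y) = -8 - Y (I(Y) = 6 + (-14 - Y) = -8 - Y)
2402/(-2667) + I(f(-1, 1))/(-3170) = 2402/(-2667) + (-8 - (-3 - 1))/(-3170) = 2402*(-1/2667) + (-8 - 1*(-4))*(-1/3170) = -2402/2667 + (-8 + 4)*(-1/3170) = -2402/2667 - 4*(-1/3170) = -2402/2667 + 2/1585 = -3801836/4227195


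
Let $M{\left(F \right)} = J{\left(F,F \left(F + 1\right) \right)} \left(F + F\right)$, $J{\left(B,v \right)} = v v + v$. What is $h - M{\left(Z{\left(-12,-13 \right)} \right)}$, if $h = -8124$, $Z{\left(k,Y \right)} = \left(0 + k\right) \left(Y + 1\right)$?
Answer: $-125566648764$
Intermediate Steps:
$J{\left(B,v \right)} = v + v^{2}$ ($J{\left(B,v \right)} = v^{2} + v = v + v^{2}$)
$Z{\left(k,Y \right)} = k \left(1 + Y\right)$
$M{\left(F \right)} = 2 F^{2} \left(1 + F\right) \left(1 + F \left(1 + F\right)\right)$ ($M{\left(F \right)} = F \left(F + 1\right) \left(1 + F \left(F + 1\right)\right) \left(F + F\right) = F \left(1 + F\right) \left(1 + F \left(1 + F\right)\right) 2 F = 2 F^{2} \left(1 + F\right) \left(1 + F \left(1 + F\right)\right)$)
$h - M{\left(Z{\left(-12,-13 \right)} \right)} = -8124 - 2 \left(- 12 \left(1 - 13\right)\right)^{2} \left(1 - 12 \left(1 - 13\right)\right) \left(1 + - 12 \left(1 - 13\right) \left(1 - 12 \left(1 - 13\right)\right)\right) = -8124 - 2 \left(\left(-12\right) \left(-12\right)\right)^{2} \left(1 - -144\right) \left(1 + \left(-12\right) \left(-12\right) \left(1 - -144\right)\right) = -8124 - 2 \cdot 144^{2} \left(1 + 144\right) \left(1 + 144 \left(1 + 144\right)\right) = -8124 - 2 \cdot 20736 \cdot 145 \left(1 + 144 \cdot 145\right) = -8124 - 2 \cdot 20736 \cdot 145 \left(1 + 20880\right) = -8124 - 2 \cdot 20736 \cdot 145 \cdot 20881 = -8124 - 125566640640 = -125566648764$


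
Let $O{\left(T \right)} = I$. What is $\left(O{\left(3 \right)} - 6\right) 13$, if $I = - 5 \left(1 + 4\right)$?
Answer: $-403$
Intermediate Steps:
$I = -25$ ($I = \left(-5\right) 5 = -25$)
$O{\left(T \right)} = -25$
$\left(O{\left(3 \right)} - 6\right) 13 = \left(-25 - 6\right) 13 = \left(-31\right) 13 = -403$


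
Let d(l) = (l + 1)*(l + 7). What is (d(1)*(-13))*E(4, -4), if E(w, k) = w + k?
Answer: 0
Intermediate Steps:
E(w, k) = k + w
d(l) = (1 + l)*(7 + l)
(d(1)*(-13))*E(4, -4) = ((7 + 1² + 8*1)*(-13))*(-4 + 4) = ((7 + 1 + 8)*(-13))*0 = (16*(-13))*0 = -208*0 = 0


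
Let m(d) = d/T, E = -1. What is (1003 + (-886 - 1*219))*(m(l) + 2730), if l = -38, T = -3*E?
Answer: -277168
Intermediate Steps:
T = 3 (T = -3*(-1) = 3)
m(d) = d/3
(1003 + (-886 - 1*219))*(m(l) + 2730) = (1003 + (-886 - 1*219))*((1/3)*(-38) + 2730) = (1003 + (-886 - 219))*(-38/3 + 2730) = (1003 - 1105)*(8152/3) = -102*8152/3 = -277168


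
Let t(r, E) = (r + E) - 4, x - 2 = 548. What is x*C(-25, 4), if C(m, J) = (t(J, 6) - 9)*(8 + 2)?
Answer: -16500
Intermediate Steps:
x = 550 (x = 2 + 548 = 550)
t(r, E) = -4 + E + r (t(r, E) = (E + r) - 4 = -4 + E + r)
C(m, J) = -70 + 10*J (C(m, J) = ((-4 + 6 + J) - 9)*(8 + 2) = ((2 + J) - 9)*10 = (-7 + J)*10 = -70 + 10*J)
x*C(-25, 4) = 550*(-70 + 10*4) = 550*(-70 + 40) = 550*(-30) = -16500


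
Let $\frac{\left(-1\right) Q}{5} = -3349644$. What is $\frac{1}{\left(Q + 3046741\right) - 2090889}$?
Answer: $\frac{1}{17704072} \approx 5.6484 \cdot 10^{-8}$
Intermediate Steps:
$Q = 16748220$ ($Q = \left(-5\right) \left(-3349644\right) = 16748220$)
$\frac{1}{\left(Q + 3046741\right) - 2090889} = \frac{1}{\left(16748220 + 3046741\right) - 2090889} = \frac{1}{19794961 - 2090889} = \frac{1}{17704072}$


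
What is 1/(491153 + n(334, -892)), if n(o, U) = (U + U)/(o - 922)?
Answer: 147/72199937 ≈ 2.0360e-6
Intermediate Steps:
n(o, U) = 2*U/(-922 + o) (n(o, U) = (2*U)/(-922 + o) = 2*U/(-922 + o))
1/(491153 + n(334, -892)) = 1/(491153 + 2*(-892)/(-922 + 334)) = 1/(491153 + 2*(-892)/(-588)) = 1/(491153 + 2*(-892)*(-1/588)) = 1/(491153 + 446/147) = 1/(72199937/147) = 147/72199937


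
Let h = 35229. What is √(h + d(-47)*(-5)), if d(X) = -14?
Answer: √35299 ≈ 187.88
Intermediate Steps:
√(h + d(-47)*(-5)) = √(35229 - 14*(-5)) = √(35229 + 70) = √35299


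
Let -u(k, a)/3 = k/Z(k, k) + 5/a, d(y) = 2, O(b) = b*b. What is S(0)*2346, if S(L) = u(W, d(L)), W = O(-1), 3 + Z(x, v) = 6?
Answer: -19941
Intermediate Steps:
Z(x, v) = 3 (Z(x, v) = -3 + 6 = 3)
O(b) = b**2
W = 1 (W = (-1)**2 = 1)
u(k, a) = -k - 15/a (u(k, a) = -3*(k/3 + 5/a) = -3*(5/a + k/3) = -k - 15/a)
S(L) = -17/2 (S(L) = -1*1 - 15/2 = -1 - 15*1/2 = -1 - 15/2 = -17/2)
S(0)*2346 = -17/2*2346 = -19941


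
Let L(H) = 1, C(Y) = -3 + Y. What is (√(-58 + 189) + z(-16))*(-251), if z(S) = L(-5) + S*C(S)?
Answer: -76555 - 251*√131 ≈ -79428.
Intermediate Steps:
z(S) = 1 + S*(-3 + S)
(√(-58 + 189) + z(-16))*(-251) = (√(-58 + 189) + (1 - 16*(-3 - 16)))*(-251) = (√131 + (1 - 16*(-19)))*(-251) = (√131 + (1 + 304))*(-251) = (√131 + 305)*(-251) = (305 + √131)*(-251) = -76555 - 251*√131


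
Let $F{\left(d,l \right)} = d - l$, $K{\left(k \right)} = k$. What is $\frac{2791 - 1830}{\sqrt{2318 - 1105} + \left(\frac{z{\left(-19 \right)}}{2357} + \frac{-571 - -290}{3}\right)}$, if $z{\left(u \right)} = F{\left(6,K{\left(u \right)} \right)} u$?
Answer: $- \frac{4510280214402}{379904605831} - \frac{48049078401 \sqrt{1213}}{379904605831} \approx -16.277$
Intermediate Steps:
$z{\left(u \right)} = u \left(6 - u\right)$ ($z{\left(u \right)} = \left(6 - u\right) u = u \left(6 - u\right)$)
$\frac{2791 - 1830}{\sqrt{2318 - 1105} + \left(\frac{z{\left(-19 \right)}}{2357} + \frac{-571 - -290}{3}\right)} = \frac{2791 - 1830}{\sqrt{2318 - 1105} + \left(\frac{\left(-19\right) \left(6 - -19\right)}{2357} + \frac{-571 - -290}{3}\right)} = \frac{961}{\sqrt{1213} + \left(- 19 \left(6 + 19\right) \frac{1}{2357} + \left(-571 + 290\right) \frac{1}{3}\right)} = \frac{961}{\sqrt{1213} - \left(\frac{281}{3} - \left(-19\right) 25 \cdot \frac{1}{2357}\right)} = \frac{961}{\sqrt{1213} - \frac{663742}{7071}} = \frac{961}{- \frac{663742}{7071} + \sqrt{1213}}$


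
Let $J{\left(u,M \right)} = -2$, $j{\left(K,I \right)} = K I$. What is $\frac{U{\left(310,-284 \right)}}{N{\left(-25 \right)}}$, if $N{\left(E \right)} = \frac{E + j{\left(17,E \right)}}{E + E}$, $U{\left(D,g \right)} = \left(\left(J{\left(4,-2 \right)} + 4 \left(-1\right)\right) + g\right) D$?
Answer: $- \frac{89900}{9} \approx -9988.9$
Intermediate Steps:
$j{\left(K,I \right)} = I K$
$U{\left(D,g \right)} = D \left(-6 + g\right)$ ($U{\left(D,g \right)} = \left(\left(-2 + 4 \left(-1\right)\right) + g\right) D = \left(\left(-2 - 4\right) + g\right) D = \left(-6 + g\right) D = D \left(-6 + g\right)$)
$N{\left(E \right)} = 9$ ($N{\left(E \right)} = \frac{E + E 17}{E + E} = \frac{E + 17 E}{2 E} = 18 E \frac{1}{2 E} = 9$)
$\frac{U{\left(310,-284 \right)}}{N{\left(-25 \right)}} = \frac{310 \left(-6 - 284\right)}{9} = 310 \left(-290\right) \frac{1}{9} = \left(-89900\right) \frac{1}{9} = - \frac{89900}{9}$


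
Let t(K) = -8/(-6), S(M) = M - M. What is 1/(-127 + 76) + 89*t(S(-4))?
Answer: 2017/17 ≈ 118.65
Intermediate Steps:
S(M) = 0
t(K) = 4/3 (t(K) = -8*(-1/6) = 4/3)
1/(-127 + 76) + 89*t(S(-4)) = 1/(-127 + 76) + 89*(4/3) = 1/(-51) + 356/3 = -1/51 + 356/3 = 2017/17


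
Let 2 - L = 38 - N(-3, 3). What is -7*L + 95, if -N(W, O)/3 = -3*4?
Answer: 95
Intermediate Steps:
N(W, O) = 36 (N(W, O) = -(-9)*4 = -3*(-12) = 36)
L = 0 (L = 2 - (38 - 1*36) = 2 - (38 - 36) = 2 - 1*2 = 2 - 2 = 0)
-7*L + 95 = -7*0 + 95 = 0 + 95 = 95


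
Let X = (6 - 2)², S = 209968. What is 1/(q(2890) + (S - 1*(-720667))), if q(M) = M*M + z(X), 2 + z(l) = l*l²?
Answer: 1/9286829 ≈ 1.0768e-7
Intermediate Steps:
X = 16 (X = 4² = 16)
z(l) = -2 + l³ (z(l) = -2 + l*l² = -2 + l³)
q(M) = 4094 + M² (q(M) = M*M + (-2 + 16³) = M² + (-2 + 4096) = M² + 4094 = 4094 + M²)
1/(q(2890) + (S - 1*(-720667))) = 1/((4094 + 2890²) + (209968 - 1*(-720667))) = 1/((4094 + 8352100) + (209968 + 720667)) = 1/(8356194 + 930635) = 1/9286829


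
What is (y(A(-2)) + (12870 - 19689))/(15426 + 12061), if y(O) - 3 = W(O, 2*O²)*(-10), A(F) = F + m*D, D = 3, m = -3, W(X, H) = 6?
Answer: -6876/27487 ≈ -0.25015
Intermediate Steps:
A(F) = -9 + F (A(F) = F - 3*3 = F - 9 = -9 + F)
y(O) = -57 (y(O) = 3 + 6*(-10) = 3 - 60 = -57)
(y(A(-2)) + (12870 - 19689))/(15426 + 12061) = (-57 + (12870 - 19689))/(15426 + 12061) = (-57 - 6819)/27487 = -6876*1/27487 = -6876/27487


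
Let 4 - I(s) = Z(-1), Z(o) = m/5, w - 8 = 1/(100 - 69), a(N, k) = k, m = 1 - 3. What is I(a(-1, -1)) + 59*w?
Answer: 74137/155 ≈ 478.30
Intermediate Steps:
m = -2
w = 249/31 (w = 8 + 1/(100 - 69) = 8 + 1/31 = 249/31 ≈ 8.0323)
Z(o) = -⅖ (Z(o) = -2/5 = -2*⅕ = -⅖)
I(s) = 22/5 (I(s) = 4 - 1*(-⅖) = 4 + ⅖ = 22/5)
I(a(-1, -1)) + 59*w = 22/5 + 59*(249/31) = 22/5 + 14691/31 = 74137/155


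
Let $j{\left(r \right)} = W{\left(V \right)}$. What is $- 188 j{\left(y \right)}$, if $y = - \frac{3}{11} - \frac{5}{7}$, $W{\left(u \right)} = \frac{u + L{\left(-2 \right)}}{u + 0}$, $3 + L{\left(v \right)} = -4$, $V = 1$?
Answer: $1128$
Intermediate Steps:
$L{\left(v \right)} = -7$ ($L{\left(v \right)} = -3 - 4 = -7$)
$W{\left(u \right)} = \frac{-7 + u}{u}$ ($W{\left(u \right)} = \frac{u - 7}{u + 0} = \frac{-7 + u}{u}$)
$y = - \frac{76}{77}$ ($y = \left(-3\right) \frac{1}{11} - \frac{5}{7} = - \frac{3}{11} - \frac{5}{7} = - \frac{76}{77} \approx -0.98701$)
$j{\left(r \right)} = -6$ ($j{\left(r \right)} = \frac{-7 + 1}{1} = 1 \left(-6\right) = -6$)
$- 188 j{\left(y \right)} = \left(-188\right) \left(-6\right) = 1128$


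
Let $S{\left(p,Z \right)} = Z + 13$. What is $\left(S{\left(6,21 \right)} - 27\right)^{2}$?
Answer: $49$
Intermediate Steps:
$S{\left(p,Z \right)} = 13 + Z$
$\left(S{\left(6,21 \right)} - 27\right)^{2} = \left(\left(13 + 21\right) - 27\right)^{2} = \left(34 - 27\right)^{2} = 7^{2} = 49$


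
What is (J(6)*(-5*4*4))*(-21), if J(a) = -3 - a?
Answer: -15120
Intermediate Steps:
(J(6)*(-5*4*4))*(-21) = ((-3 - 1*6)*(-5*4*4))*(-21) = ((-3 - 6)*(-20*4))*(-21) = -9*(-80)*(-21) = 720*(-21) = -15120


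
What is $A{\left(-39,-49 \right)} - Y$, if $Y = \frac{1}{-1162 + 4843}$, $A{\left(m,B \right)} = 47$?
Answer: $\frac{173006}{3681} \approx 47.0$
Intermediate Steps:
$Y = \frac{1}{3681} \approx 0.00027167$
$A{\left(-39,-49 \right)} - Y = 47 - \frac{1}{3681} = \frac{173006}{3681}$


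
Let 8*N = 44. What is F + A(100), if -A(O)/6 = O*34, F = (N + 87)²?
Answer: -47375/4 ≈ -11844.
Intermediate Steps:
N = 11/2 (N = (⅛)*44 = 11/2 ≈ 5.5000)
F = 34225/4 (F = (11/2 + 87)² = (185/2)² = 34225/4 ≈ 8556.3)
A(O) = -204*O (A(O) = -6*O*34 = -204*O)
F + A(100) = 34225/4 - 204*100 = 34225/4 - 20400 = -47375/4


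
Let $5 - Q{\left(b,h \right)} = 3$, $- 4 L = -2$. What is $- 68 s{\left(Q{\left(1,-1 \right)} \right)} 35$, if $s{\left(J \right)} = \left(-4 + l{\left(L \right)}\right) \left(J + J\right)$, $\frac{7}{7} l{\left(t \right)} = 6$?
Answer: $-19040$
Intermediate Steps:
$L = \frac{1}{2}$ ($L = \left(- \frac{1}{4}\right) \left(-2\right) = \frac{1}{2} \approx 0.5$)
$l{\left(t \right)} = 6$
$Q{\left(b,h \right)} = 2$ ($Q{\left(b,h \right)} = 5 - 3 = 2$)
$s{\left(J \right)} = 4 J$ ($s{\left(J \right)} = \left(-4 + 6\right) \left(J + J\right) = 2 \cdot 2 J = 4 J$)
$- 68 s{\left(Q{\left(1,-1 \right)} \right)} 35 = - 68 \cdot 4 \cdot 2 \cdot 35 = \left(-68\right) 8 \cdot 35 = \left(-544\right) 35 = -19040$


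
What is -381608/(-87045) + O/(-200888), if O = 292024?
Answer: 6405154853/2185786995 ≈ 2.9304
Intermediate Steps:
-381608/(-87045) + O/(-200888) = -381608/(-87045) + 292024/(-200888) = -381608*(-1/87045) + 292024*(-1/200888) = 381608/87045 - 36503/25111 = 6405154853/2185786995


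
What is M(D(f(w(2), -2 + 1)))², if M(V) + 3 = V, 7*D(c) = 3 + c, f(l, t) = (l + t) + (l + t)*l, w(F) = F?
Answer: 225/49 ≈ 4.5918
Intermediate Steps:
f(l, t) = l + t + l*(l + t) (f(l, t) = (l + t) + l*(l + t) = l + t + l*(l + t))
D(c) = 3/7 + c/7 (D(c) = (3 + c)/7 = 3/7 + c/7)
M(V) = -3 + V
M(D(f(w(2), -2 + 1)))² = (-3 + (3/7 + (2 + (-2 + 1) + 2² + 2*(-2 + 1))/7))² = (-3 + (3/7 + (2 - 1 + 4 + 2*(-1))/7))² = (-3 + (3/7 + (2 - 1 + 4 - 2)/7))² = (-3 + (3/7 + (⅐)*3))² = (-3 + (3/7 + 3/7))² = (-3 + 6/7)² = (-15/7)² = 225/49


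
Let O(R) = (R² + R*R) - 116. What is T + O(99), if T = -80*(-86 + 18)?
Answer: 24926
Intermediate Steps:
O(R) = -116 + 2*R² (O(R) = (R² + R²) - 116 = 2*R² - 116 = -116 + 2*R²)
T = 5440 (T = -80*(-68) = 5440)
T + O(99) = 5440 + (-116 + 2*99²) = 5440 + (-116 + 2*9801) = 5440 + (-116 + 19602) = 5440 + 19486 = 24926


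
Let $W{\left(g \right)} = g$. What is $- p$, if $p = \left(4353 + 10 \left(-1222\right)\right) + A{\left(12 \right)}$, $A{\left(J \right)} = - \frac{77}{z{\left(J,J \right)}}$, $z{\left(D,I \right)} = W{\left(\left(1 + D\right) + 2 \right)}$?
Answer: $\frac{118082}{15} \approx 7872.1$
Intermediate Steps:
$z{\left(D,I \right)} = 3 + D$ ($z{\left(D,I \right)} = \left(1 + D\right) + 2 = 3 + D$)
$A{\left(J \right)} = - \frac{77}{3 + J}$
$p = - \frac{118082}{15}$ ($p = \left(4353 + 10 \left(-1222\right)\right) - \frac{77}{3 + 12} = \left(4353 - 12220\right) - \frac{77}{15} = -7867 - \frac{77}{15} = - \frac{118082}{15} \approx -7872.1$)
$- p = \left(-1\right) \left(- \frac{118082}{15}\right) = \frac{118082}{15}$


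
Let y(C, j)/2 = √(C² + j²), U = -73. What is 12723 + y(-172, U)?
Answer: 12723 + 2*√34913 ≈ 13097.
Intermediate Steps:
y(C, j) = 2*√(C² + j²)
12723 + y(-172, U) = 12723 + 2*√((-172)² + (-73)²) = 12723 + 2*√(29584 + 5329) = 12723 + 2*√34913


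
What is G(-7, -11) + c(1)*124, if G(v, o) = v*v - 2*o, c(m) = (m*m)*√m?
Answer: 195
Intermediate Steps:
c(m) = m^(5/2) (c(m) = m²*√m = m^(5/2))
G(v, o) = v² - 2*o
G(-7, -11) + c(1)*124 = ((-7)² - 2*(-11)) + 1^(5/2)*124 = (49 + 22) + 1*124 = 71 + 124 = 195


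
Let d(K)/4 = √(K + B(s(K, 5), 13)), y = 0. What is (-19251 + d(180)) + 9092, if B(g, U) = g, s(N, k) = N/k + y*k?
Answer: -10159 + 24*√6 ≈ -10100.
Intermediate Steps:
s(N, k) = N/k (s(N, k) = N/k + 0*k = N/k + 0 = N/k)
d(K) = 4*√30*√K/5 (d(K) = 4*√(K + K/5) = 4*√(6*K/5) = 4*(√30*√K/5) = 4*√30*√K/5)
(-19251 + d(180)) + 9092 = (-19251 + 4*√30*√180/5) + 9092 = (-19251 + 4*√30*(6*√5)/5) + 9092 = (-19251 + 24*√6) + 9092 = -10159 + 24*√6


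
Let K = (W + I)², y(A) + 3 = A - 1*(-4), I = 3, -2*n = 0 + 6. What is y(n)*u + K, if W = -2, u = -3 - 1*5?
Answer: 17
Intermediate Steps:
n = -3 (n = -(0 + 6)/2 = -½*6 = -3)
u = -8 (u = -3 - 5 = -8)
y(A) = 1 + A (y(A) = -3 + (A - 1*(-4)) = -3 + (A + 4) = -3 + (4 + A) = 1 + A)
K = 1 (K = (-2 + 3)² = 1² = 1)
y(n)*u + K = (1 - 3)*(-8) + 1 = -2*(-8) + 1 = 16 + 1 = 17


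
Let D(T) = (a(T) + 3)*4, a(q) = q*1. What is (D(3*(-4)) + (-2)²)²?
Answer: 1024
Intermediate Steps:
a(q) = q
D(T) = 12 + 4*T (D(T) = (T + 3)*4 = (3 + T)*4 = 12 + 4*T)
(D(3*(-4)) + (-2)²)² = ((12 + 4*(3*(-4))) + (-2)²)² = ((12 + 4*(-12)) + 4)² = ((12 - 48) + 4)² = (-36 + 4)² = (-32)² = 1024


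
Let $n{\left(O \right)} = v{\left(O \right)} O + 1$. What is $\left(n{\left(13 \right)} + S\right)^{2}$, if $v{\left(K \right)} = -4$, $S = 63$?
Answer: $144$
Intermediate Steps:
$n{\left(O \right)} = 1 - 4 O$ ($n{\left(O \right)} = - 4 O + 1 = 1 - 4 O$)
$\left(n{\left(13 \right)} + S\right)^{2} = \left(\left(1 - 52\right) + 63\right)^{2} = \left(-51 + 63\right)^{2} = 12^{2} = 144$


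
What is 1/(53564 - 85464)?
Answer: -1/31900 ≈ -3.1348e-5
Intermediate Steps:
1/(53564 - 85464) = 1/(-31900) = -1/31900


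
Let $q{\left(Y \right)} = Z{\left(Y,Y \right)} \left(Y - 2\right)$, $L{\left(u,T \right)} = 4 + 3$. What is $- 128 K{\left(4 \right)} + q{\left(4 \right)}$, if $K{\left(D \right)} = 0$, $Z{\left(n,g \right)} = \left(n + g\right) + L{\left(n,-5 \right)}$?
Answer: $30$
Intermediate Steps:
$L{\left(u,T \right)} = 7$
$Z{\left(n,g \right)} = 7 + g + n$ ($Z{\left(n,g \right)} = \left(n + g\right) + 7 = \left(g + n\right) + 7 = 7 + g + n$)
$q{\left(Y \right)} = \left(-2 + Y\right) \left(7 + 2 Y\right)$ ($q{\left(Y \right)} = \left(7 + Y + Y\right) \left(Y - 2\right) = \left(7 + 2 Y\right) \left(-2 + Y\right) = \left(-2 + Y\right) \left(7 + 2 Y\right)$)
$- 128 K{\left(4 \right)} + q{\left(4 \right)} = \left(-128\right) 0 + \left(-2 + 4\right) \left(7 + 2 \cdot 4\right) = 0 + 2 \left(7 + 8\right) = 0 + 2 \cdot 15 = 0 + 30 = 30$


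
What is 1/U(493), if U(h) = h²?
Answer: 1/243049 ≈ 4.1144e-6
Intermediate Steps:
1/U(493) = 1/(493²) = 1/243049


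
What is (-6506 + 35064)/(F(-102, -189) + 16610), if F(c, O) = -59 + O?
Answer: 14279/8181 ≈ 1.7454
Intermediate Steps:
(-6506 + 35064)/(F(-102, -189) + 16610) = (-6506 + 35064)/((-59 - 189) + 16610) = 28558/(-248 + 16610) = 28558/16362 = 28558*(1/16362) = 14279/8181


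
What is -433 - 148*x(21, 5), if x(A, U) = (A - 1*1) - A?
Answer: -285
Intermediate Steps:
x(A, U) = -1 (x(A, U) = (A - 1) - A = (-1 + A) - A = -1)
-433 - 148*x(21, 5) = -433 - 148*(-1) = -433 + 148 = -285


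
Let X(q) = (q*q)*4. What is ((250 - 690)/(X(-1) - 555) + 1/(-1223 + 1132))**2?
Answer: 1559381121/2514119881 ≈ 0.62025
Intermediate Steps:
X(q) = 4*q**2 (X(q) = q**2*4 = 4*q**2)
((250 - 690)/(X(-1) - 555) + 1/(-1223 + 1132))**2 = ((250 - 690)/(4*(-1)**2 - 555) + 1/(-1223 + 1132))**2 = (-440/(4*1 - 555) + 1/(-91))**2 = (-440/(4 - 555) - 1/91)**2 = (-440/(-551) - 1/91)**2 = (-440*(-1/551) - 1/91)**2 = (440/551 - 1/91)**2 = (39489/50141)**2 = 1559381121/2514119881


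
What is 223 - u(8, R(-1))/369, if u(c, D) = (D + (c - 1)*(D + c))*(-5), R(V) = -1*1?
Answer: 27509/123 ≈ 223.65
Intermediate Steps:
R(V) = -1
u(c, D) = -5*D - 5*(-1 + c)*(D + c) (u(c, D) = (D + (-1 + c)*(D + c))*(-5) = -5*D - 5*(-1 + c)*(D + c))
223 - u(8, R(-1))/369 = 223 - 5*8*(1 - 1*(-1) - 1*8)/369 = 223 - 5*8*(1 + 1 - 8)/369 = 223 - 5*8*(-6)/369 = 223 - (-240)/369 = 223 - 1*(-80/123) = 223 + 80/123 = 27509/123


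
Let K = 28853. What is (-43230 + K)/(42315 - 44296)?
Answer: 14377/1981 ≈ 7.2574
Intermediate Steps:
(-43230 + K)/(42315 - 44296) = (-43230 + 28853)/(42315 - 44296) = -14377/(-1981) = -14377*(-1/1981) = 14377/1981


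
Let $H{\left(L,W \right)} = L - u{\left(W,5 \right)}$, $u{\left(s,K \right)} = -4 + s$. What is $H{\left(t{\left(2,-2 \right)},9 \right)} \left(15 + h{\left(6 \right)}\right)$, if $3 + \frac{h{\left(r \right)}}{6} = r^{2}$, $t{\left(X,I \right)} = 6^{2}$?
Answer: $6603$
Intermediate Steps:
$t{\left(X,I \right)} = 36$
$h{\left(r \right)} = -18 + 6 r^{2}$
$H{\left(L,W \right)} = 4 + L - W$ ($H{\left(L,W \right)} = L - \left(-4 + W\right) = 4 + L - W$)
$H{\left(t{\left(2,-2 \right)},9 \right)} \left(15 + h{\left(6 \right)}\right) = \left(4 + 36 - 9\right) \left(15 - \left(18 - 6 \cdot 6^{2}\right)\right) = \left(4 + 36 - 9\right) \left(15 + \left(-18 + 6 \cdot 36\right)\right) = 31 \left(15 + \left(-18 + 216\right)\right) = 31 \left(15 + 198\right) = 31 \cdot 213 = 6603$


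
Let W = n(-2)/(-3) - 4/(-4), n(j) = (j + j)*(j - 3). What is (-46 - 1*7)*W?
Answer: 901/3 ≈ 300.33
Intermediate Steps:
n(j) = 2*j*(-3 + j) (n(j) = (2*j)*(-3 + j) = 2*j*(-3 + j))
W = -17/3 (W = (2*(-2)*(-3 - 2))/(-3) - 4/(-4) = (2*(-2)*(-5))*(-⅓) - 4*(-¼) = 20*(-⅓) + 1 = -20/3 + 1 = -17/3 ≈ -5.6667)
(-46 - 1*7)*W = (-46 - 1*7)*(-17/3) = (-46 - 7)*(-17/3) = -53*(-17/3) = 901/3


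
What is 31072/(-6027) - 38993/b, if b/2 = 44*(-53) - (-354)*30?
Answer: -107151469/14271936 ≈ -7.5078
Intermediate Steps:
b = 16576 (b = 2*(44*(-53) - (-354)*30) = 2*(-2332 - 1*(-10620)) = 2*(-2332 + 10620) = 2*8288 = 16576)
31072/(-6027) - 38993/b = 31072/(-6027) - 38993/16576 = 31072*(-1/6027) - 38993*1/16576 = -31072/6027 - 38993/16576 = -107151469/14271936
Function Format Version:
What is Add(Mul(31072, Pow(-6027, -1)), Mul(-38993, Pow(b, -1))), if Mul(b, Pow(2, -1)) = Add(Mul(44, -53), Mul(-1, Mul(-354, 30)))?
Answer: Rational(-107151469, 14271936) ≈ -7.5078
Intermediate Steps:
b = 16576 (b = Mul(2, Add(Mul(44, -53), Mul(-1, Mul(-354, 30)))) = Mul(2, Add(-2332, Mul(-1, -10620))) = Mul(2, Add(-2332, 10620)) = Mul(2, 8288) = 16576)
Add(Mul(31072, Pow(-6027, -1)), Mul(-38993, Pow(b, -1))) = Add(Mul(31072, Pow(-6027, -1)), Mul(-38993, Pow(16576, -1))) = Add(Mul(31072, Rational(-1, 6027)), Mul(-38993, Rational(1, 16576))) = Add(Rational(-31072, 6027), Rational(-38993, 16576)) = Rational(-107151469, 14271936)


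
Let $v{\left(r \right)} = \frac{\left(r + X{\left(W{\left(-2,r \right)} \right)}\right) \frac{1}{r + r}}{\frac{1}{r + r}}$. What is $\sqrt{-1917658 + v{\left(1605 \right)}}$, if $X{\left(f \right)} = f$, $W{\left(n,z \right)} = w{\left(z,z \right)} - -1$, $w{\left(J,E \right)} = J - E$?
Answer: $2 i \sqrt{479013} \approx 1384.2 i$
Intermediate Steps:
$W{\left(n,z \right)} = 1$ ($W{\left(n,z \right)} = \left(z - z\right) - -1 = 0 + 1 = 1$)
$v{\left(r \right)} = 1 + r$ ($v{\left(r \right)} = \frac{\left(r + 1\right) \frac{1}{r + r}}{\frac{1}{r + r}} = \frac{\left(1 + r\right) \frac{1}{2 r}}{\frac{1}{2 r}} = \frac{\left(1 + r\right) \frac{1}{2 r}}{\frac{1}{2} \frac{1}{r}} = \frac{1 + r}{2 r} 2 r = 1 + r$)
$\sqrt{-1917658 + v{\left(1605 \right)}} = \sqrt{-1917658 + \left(1 + 1605\right)} = \sqrt{-1917658 + 1606} = \sqrt{-1916052} = 2 i \sqrt{479013}$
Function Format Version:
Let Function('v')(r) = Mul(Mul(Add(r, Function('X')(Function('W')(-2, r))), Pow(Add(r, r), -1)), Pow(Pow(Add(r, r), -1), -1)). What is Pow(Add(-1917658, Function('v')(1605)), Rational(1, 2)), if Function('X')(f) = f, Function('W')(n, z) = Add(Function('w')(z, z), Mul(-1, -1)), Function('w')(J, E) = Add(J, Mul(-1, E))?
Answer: Mul(2, I, Pow(479013, Rational(1, 2))) ≈ Mul(1384.2, I)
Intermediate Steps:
Function('W')(n, z) = 1 (Function('W')(n, z) = Add(Add(z, Mul(-1, z)), Mul(-1, -1)) = Add(0, 1) = 1)
Function('v')(r) = Add(1, r) (Function('v')(r) = Mul(Mul(Add(r, 1), Pow(Add(r, r), -1)), Pow(Pow(Add(r, r), -1), -1)) = Mul(Mul(Add(1, r), Pow(Mul(2, r), -1)), Pow(Pow(Mul(2, r), -1), -1)) = Mul(Mul(Add(1, r), Mul(Rational(1, 2), Pow(r, -1))), Pow(Mul(Rational(1, 2), Pow(r, -1)), -1)) = Mul(Mul(Rational(1, 2), Pow(r, -1), Add(1, r)), Mul(2, r)) = Add(1, r))
Pow(Add(-1917658, Function('v')(1605)), Rational(1, 2)) = Pow(Add(-1917658, Add(1, 1605)), Rational(1, 2)) = Pow(Add(-1917658, 1606), Rational(1, 2)) = Pow(-1916052, Rational(1, 2)) = Mul(2, I, Pow(479013, Rational(1, 2)))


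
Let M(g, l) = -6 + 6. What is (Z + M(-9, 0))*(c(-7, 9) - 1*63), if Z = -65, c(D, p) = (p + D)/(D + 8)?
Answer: 3965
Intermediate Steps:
c(D, p) = (D + p)/(8 + D)
M(g, l) = 0
(Z + M(-9, 0))*(c(-7, 9) - 1*63) = (-65 + 0)*((-7 + 9)/(8 - 7) - 1*63) = -65*(2/1 - 63) = -65*(1*2 - 63) = -65*(2 - 63) = -65*(-61) = 3965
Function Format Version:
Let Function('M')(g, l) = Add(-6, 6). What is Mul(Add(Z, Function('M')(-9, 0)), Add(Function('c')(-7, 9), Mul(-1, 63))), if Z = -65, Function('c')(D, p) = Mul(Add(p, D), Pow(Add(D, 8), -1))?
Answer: 3965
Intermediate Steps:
Function('c')(D, p) = Mul(Pow(Add(8, D), -1), Add(D, p)) (Function('c')(D, p) = Mul(Add(D, p), Pow(Add(8, D), -1)) = Mul(Pow(Add(8, D), -1), Add(D, p)))
Function('M')(g, l) = 0
Mul(Add(Z, Function('M')(-9, 0)), Add(Function('c')(-7, 9), Mul(-1, 63))) = Mul(Add(-65, 0), Add(Mul(Pow(Add(8, -7), -1), Add(-7, 9)), Mul(-1, 63))) = Mul(-65, Add(Mul(Pow(1, -1), 2), -63)) = Mul(-65, Add(Mul(1, 2), -63)) = Mul(-65, Add(2, -63)) = Mul(-65, -61) = 3965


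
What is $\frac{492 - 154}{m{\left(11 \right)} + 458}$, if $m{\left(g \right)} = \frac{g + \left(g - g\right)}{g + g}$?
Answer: $\frac{676}{917} \approx 0.73719$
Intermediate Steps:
$m{\left(g \right)} = \frac{1}{2}$ ($m{\left(g \right)} = \frac{g + 0}{2 g} = g \frac{1}{2 g} = \frac{1}{2}$)
$\frac{492 - 154}{m{\left(11 \right)} + 458} = \frac{492 - 154}{\frac{1}{2} + 458} = \frac{338}{\frac{917}{2}} = 338 \cdot \frac{2}{917} = \frac{676}{917}$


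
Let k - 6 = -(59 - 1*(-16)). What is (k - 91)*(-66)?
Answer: 10560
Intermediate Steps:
k = -69 (k = 6 - (59 - 1*(-16)) = 6 - (59 + 16) = 6 - 1*75 = 6 - 75 = -69)
(k - 91)*(-66) = (-69 - 91)*(-66) = -160*(-66) = 10560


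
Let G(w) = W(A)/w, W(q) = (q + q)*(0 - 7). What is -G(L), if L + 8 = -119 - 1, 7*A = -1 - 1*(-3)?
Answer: -1/32 ≈ -0.031250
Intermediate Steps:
A = 2/7 (A = (-1 - 1*(-3))/7 = (-1 + 3)/7 = (1/7)*2 = 2/7 ≈ 0.28571)
L = -128 (L = -8 + (-119 - 1) = -8 - 120 = -128)
W(q) = -14*q (W(q) = (2*q)*(-7) = -14*q)
G(w) = -4/w (G(w) = (-14*2/7)/w = -4/w)
-G(L) = -(-4)/(-128) = -(-4)*(-1)/128 = -1*1/32 = -1/32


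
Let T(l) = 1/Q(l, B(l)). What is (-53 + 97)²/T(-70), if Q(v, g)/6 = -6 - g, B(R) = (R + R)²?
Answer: -227743296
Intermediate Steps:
B(R) = 4*R² (B(R) = (2*R)² = 4*R²)
Q(v, g) = -36 - 6*g (Q(v, g) = 6*(-6 - g) = -36 - 6*g)
T(l) = 1/(-36 - 24*l²)
(-53 + 97)²/T(-70) = (-53 + 97)²/((-1/(36 + 24*(-70)²))) = 44²/((-1/(36 + 24*4900))) = 1936/((-1/(36 + 117600))) = 1936/((-1/117636)) = 1936/((-1*1/117636)) = 1936/(-1/117636) = 1936*(-117636) = -227743296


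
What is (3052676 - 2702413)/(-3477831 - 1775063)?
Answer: -350263/5252894 ≈ -0.066680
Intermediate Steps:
(3052676 - 2702413)/(-3477831 - 1775063) = 350263/(-5252894) = 350263*(-1/5252894) = -350263/5252894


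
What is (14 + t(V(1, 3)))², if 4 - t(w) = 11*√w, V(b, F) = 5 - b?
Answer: 16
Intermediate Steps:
t(w) = 4 - 11*√w
(14 + t(V(1, 3)))² = (14 + (4 - 11*√(5 - 1*1)))² = (14 + (4 - 11*√(5 - 1)))² = (14 + (4 - 11*√4))² = (14 + (4 - 11*2))² = (14 + (4 - 22))² = (14 - 18)² = (-4)² = 16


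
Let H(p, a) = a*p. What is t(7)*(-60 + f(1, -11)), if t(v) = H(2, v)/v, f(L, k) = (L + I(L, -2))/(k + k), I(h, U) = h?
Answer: -1322/11 ≈ -120.18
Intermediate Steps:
f(L, k) = L/k (f(L, k) = (L + L)/(k + k) = (2*L)/((2*k)) = (2*L)*(1/(2*k)) = L/k)
t(v) = 2 (t(v) = (v*2)/v = (2*v)/v = 2)
t(7)*(-60 + f(1, -11)) = 2*(-60 + 1/(-11)) = 2*(-60 + 1*(-1/11)) = 2*(-60 - 1/11) = 2*(-661/11) = -1322/11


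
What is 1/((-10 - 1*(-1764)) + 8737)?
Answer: 1/10491 ≈ 9.5320e-5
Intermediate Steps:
1/((-10 - 1*(-1764)) + 8737) = 1/((-10 + 1764) + 8737) = 1/(1754 + 8737) = 1/10491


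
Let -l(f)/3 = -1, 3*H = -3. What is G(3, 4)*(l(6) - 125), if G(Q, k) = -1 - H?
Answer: 0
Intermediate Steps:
H = -1 (H = (⅓)*(-3) = -1)
l(f) = 3 (l(f) = -3*(-1) = 3)
G(Q, k) = 0 (G(Q, k) = -1 - 1*(-1) = -1 + 1 = 0)
G(3, 4)*(l(6) - 125) = 0*(3 - 125) = 0*(-122) = 0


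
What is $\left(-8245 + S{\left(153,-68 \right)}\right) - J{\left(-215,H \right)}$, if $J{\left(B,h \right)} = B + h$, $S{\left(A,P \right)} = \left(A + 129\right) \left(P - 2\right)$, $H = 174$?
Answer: $-27944$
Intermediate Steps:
$S{\left(A,P \right)} = \left(-2 + P\right) \left(129 + A\right)$ ($S{\left(A,P \right)} = \left(129 + A\right) \left(-2 + P\right) = \left(-2 + P\right) \left(129 + A\right)$)
$\left(-8245 + S{\left(153,-68 \right)}\right) - J{\left(-215,H \right)} = \left(-8245 + \left(-258 - 306 + 129 \left(-68\right) + 153 \left(-68\right)\right)\right) - \left(-215 + 174\right) = \left(-8245 - 19740\right) - -41 = \left(-8245 - 19740\right) + 41 = -27985 + 41 = -27944$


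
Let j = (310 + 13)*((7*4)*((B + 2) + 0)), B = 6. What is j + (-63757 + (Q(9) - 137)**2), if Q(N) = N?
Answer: 24979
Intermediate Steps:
j = 72352 (j = (310 + 13)*((7*4)*((6 + 2) + 0)) = 323*(28*(8 + 0)) = 323*(28*8) = 323*224 = 72352)
j + (-63757 + (Q(9) - 137)**2) = 72352 + (-63757 + (9 - 137)**2) = 72352 + (-63757 + (-128)**2) = 72352 + (-63757 + 16384) = 72352 - 47373 = 24979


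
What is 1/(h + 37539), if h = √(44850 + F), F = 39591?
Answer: 12513/469697360 - √84441/1409092080 ≈ 2.6434e-5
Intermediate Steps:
h = √84441 (h = √(44850 + 39591) = √84441 ≈ 290.59)
1/(h + 37539) = 1/(√84441 + 37539) = 1/(37539 + √84441)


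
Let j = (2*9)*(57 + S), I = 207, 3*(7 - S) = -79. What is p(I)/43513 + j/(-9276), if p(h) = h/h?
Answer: -11790477/67271098 ≈ -0.17527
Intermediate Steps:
S = 100/3 (S = 7 - ⅓*(-79) = 7 + 79/3 = 100/3 ≈ 33.333)
p(h) = 1
j = 1626 (j = (2*9)*(57 + 100/3) = 18*(271/3) = 1626)
p(I)/43513 + j/(-9276) = 1/43513 + 1626/(-9276) = 1*(1/43513) + 1626*(-1/9276) = 1/43513 - 271/1546 = -11790477/67271098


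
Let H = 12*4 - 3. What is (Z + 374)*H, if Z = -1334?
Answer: -43200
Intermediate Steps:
H = 45 (H = 48 - 3 = 45)
(Z + 374)*H = (-1334 + 374)*45 = -960*45 = -43200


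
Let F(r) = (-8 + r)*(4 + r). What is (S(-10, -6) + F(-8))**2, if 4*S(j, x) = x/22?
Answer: 7912969/1936 ≈ 4087.3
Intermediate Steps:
S(j, x) = x/88 (S(j, x) = (x/22)/4 = x/88)
(S(-10, -6) + F(-8))**2 = ((1/88)*(-6) + (-32 + (-8)**2 - 4*(-8)))**2 = (-3/44 + (-32 + 64 + 32))**2 = (-3/44 + 64)**2 = (2813/44)**2 = 7912969/1936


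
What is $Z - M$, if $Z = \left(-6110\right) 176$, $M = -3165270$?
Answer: $2089910$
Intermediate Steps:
$Z = -1075360$
$Z - M = -1075360 - -3165270 = -1075360 + 3165270 = 2089910$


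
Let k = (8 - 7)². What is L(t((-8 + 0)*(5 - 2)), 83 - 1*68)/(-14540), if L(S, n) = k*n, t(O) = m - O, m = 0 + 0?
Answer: -3/2908 ≈ -0.0010316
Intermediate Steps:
m = 0
k = 1 (k = 1² = 1)
t(O) = -O (t(O) = 0 - O = -O)
L(S, n) = n (L(S, n) = 1*n = n)
L(t((-8 + 0)*(5 - 2)), 83 - 1*68)/(-14540) = (83 - 1*68)/(-14540) = (83 - 68)*(-1/14540) = 15*(-1/14540) = -3/2908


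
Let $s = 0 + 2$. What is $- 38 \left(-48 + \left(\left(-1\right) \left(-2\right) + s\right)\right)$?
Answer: $1672$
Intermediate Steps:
$s = 2$
$- 38 \left(-48 + \left(\left(-1\right) \left(-2\right) + s\right)\right) = - 38 \left(-48 + \left(\left(-1\right) \left(-2\right) + 2\right)\right) = - 38 \left(-48 + \left(2 + 2\right)\right) = - 38 \left(-48 + 4\right) = \left(-38\right) \left(-44\right) = 1672$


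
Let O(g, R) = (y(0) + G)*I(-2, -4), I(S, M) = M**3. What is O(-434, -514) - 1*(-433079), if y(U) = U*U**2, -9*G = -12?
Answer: 1298981/3 ≈ 4.3299e+5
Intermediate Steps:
G = 4/3 (G = -1/9*(-12) = 4/3 ≈ 1.3333)
y(U) = U**3
O(g, R) = -256/3 (O(g, R) = (0**3 + 4/3)*(-4)**3 = (0 + 4/3)*(-64) = (4/3)*(-64) = -256/3)
O(-434, -514) - 1*(-433079) = -256/3 - 1*(-433079) = -256/3 + 433079 = 1298981/3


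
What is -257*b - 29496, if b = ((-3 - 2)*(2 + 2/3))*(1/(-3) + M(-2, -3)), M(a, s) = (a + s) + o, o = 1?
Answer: -399104/9 ≈ -44345.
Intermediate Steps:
M(a, s) = 1 + a + s (M(a, s) = (a + s) + 1 = 1 + a + s)
b = 520/9 (b = ((-3 - 2)*(2 + 2/3))*(1/(-3) + (1 - 2 - 3)) = (-5*(2 + 2*(⅓)))*(-⅓ - 4) = -5*(2 + ⅔)*(-13/3) = -5*8/3*(-13/3) = -40/3*(-13/3) = 520/9 ≈ 57.778)
-257*b - 29496 = -257*520/9 - 29496 = -133640/9 - 29496 = -399104/9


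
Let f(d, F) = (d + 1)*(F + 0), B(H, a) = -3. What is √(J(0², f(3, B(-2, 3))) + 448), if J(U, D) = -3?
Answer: √445 ≈ 21.095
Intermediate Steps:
f(d, F) = F*(1 + d) (f(d, F) = (1 + d)*F = F*(1 + d))
√(J(0², f(3, B(-2, 3))) + 448) = √(-3 + 448) = √445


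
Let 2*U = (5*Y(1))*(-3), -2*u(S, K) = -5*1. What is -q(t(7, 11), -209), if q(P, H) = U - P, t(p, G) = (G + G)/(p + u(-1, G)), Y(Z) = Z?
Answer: 373/38 ≈ 9.8158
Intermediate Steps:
u(S, K) = 5/2 (u(S, K) = -(-5)/2 = -½*(-5) = 5/2)
t(p, G) = 2*G/(5/2 + p) (t(p, G) = (G + G)/(p + 5/2) = (2*G)/(5/2 + p) = 2*G/(5/2 + p))
U = -15/2 (U = ((5*1)*(-3))/2 = (5*(-3))/2 = (½)*(-15) = -15/2 ≈ -7.5000)
q(P, H) = -15/2 - P
-q(t(7, 11), -209) = -(-15/2 - 4*11/(5 + 2*7)) = -(-15/2 - 4*11/(5 + 14)) = -(-15/2 - 4*11/19) = -(-15/2 - 1*44/19) = -(-15/2 - 44/19) = -1*(-373/38) = 373/38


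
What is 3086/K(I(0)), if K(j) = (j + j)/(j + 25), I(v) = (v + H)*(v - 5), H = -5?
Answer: 3086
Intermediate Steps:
I(v) = (-5 + v)² (I(v) = (v - 5)*(v - 5) = (-5 + v)*(-5 + v) = (-5 + v)²)
K(j) = 2*j/(25 + j) (K(j) = (2*j)/(25 + j) = 2*j/(25 + j))
3086/K(I(0)) = 3086/((2*(25 + 0² - 10*0)/(25 + (25 + 0² - 10*0)))) = 3086/((2*(25 + 0 + 0)/(25 + (25 + 0 + 0)))) = 3086/((2*25/(25 + 25))) = 3086/((2*25/50)) = 3086/((2*25*(1/50))) = 3086/1 = 3086*1 = 3086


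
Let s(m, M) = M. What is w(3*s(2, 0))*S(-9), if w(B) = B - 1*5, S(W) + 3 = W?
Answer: 60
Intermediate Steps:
S(W) = -3 + W
w(B) = -5 + B (w(B) = B - 5 = -5 + B)
w(3*s(2, 0))*S(-9) = (-5 + 3*0)*(-3 - 9) = (-5 + 0)*(-12) = -5*(-12) = 60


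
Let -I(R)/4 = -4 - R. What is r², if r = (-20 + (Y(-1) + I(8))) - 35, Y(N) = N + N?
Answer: 81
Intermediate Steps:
Y(N) = 2*N
I(R) = 16 + 4*R (I(R) = -4*(-4 - R) = 16 + 4*R)
r = -9 (r = (-20 + (2*(-1) + (16 + 4*8))) - 35 = (-20 + (-2 + (16 + 32))) - 35 = (-20 + (-2 + 48)) - 35 = (-20 + 46) - 35 = 26 - 35 = -9)
r² = (-9)² = 81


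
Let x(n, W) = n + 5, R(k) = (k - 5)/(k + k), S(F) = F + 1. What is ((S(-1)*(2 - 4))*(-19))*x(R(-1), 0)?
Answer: 0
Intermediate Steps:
S(F) = 1 + F
R(k) = (-5 + k)/(2*k) (R(k) = (-5 + k)/((2*k)) = (-5 + k)*(1/(2*k)) = (-5 + k)/(2*k))
x(n, W) = 5 + n
((S(-1)*(2 - 4))*(-19))*x(R(-1), 0) = (((1 - 1)*(2 - 4))*(-19))*(5 + (½)*(-5 - 1)/(-1)) = ((0*(-2))*(-19))*(5 + (½)*(-1)*(-6)) = (0*(-19))*(5 + 3) = 0*8 = 0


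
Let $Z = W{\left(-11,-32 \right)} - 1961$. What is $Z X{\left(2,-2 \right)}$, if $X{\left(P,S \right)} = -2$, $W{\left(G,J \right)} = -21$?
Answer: $3964$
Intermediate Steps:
$Z = -1982$ ($Z = -21 - 1961 = -1982$)
$Z X{\left(2,-2 \right)} = \left(-1982\right) \left(-2\right) = 3964$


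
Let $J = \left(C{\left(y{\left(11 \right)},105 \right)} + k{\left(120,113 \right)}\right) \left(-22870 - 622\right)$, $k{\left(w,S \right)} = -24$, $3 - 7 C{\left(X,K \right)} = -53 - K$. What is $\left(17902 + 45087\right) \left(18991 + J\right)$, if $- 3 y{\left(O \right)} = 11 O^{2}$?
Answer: $2675961687$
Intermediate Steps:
$y{\left(O \right)} = - \frac{11 O^{2}}{3}$
$C{\left(X,K \right)} = 8 + \frac{K}{7}$ ($C{\left(X,K \right)} = \frac{3}{7} - \frac{-53 - K}{7} = \frac{3}{7} + \left(\frac{53}{7} + \frac{K}{7}\right) = 8 + \frac{K}{7}$)
$J = 23492$ ($J = \left(\left(8 + \frac{1}{7} \cdot 105\right) - 24\right) \left(-22870 - 622\right) = \left(\left(8 + 15\right) - 24\right) \left(-23492\right) = \left(23 - 24\right) \left(-23492\right) = \left(-1\right) \left(-23492\right) = 23492$)
$\left(17902 + 45087\right) \left(18991 + J\right) = \left(17902 + 45087\right) \left(18991 + 23492\right) = 62989 \cdot 42483 = 2675961687$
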